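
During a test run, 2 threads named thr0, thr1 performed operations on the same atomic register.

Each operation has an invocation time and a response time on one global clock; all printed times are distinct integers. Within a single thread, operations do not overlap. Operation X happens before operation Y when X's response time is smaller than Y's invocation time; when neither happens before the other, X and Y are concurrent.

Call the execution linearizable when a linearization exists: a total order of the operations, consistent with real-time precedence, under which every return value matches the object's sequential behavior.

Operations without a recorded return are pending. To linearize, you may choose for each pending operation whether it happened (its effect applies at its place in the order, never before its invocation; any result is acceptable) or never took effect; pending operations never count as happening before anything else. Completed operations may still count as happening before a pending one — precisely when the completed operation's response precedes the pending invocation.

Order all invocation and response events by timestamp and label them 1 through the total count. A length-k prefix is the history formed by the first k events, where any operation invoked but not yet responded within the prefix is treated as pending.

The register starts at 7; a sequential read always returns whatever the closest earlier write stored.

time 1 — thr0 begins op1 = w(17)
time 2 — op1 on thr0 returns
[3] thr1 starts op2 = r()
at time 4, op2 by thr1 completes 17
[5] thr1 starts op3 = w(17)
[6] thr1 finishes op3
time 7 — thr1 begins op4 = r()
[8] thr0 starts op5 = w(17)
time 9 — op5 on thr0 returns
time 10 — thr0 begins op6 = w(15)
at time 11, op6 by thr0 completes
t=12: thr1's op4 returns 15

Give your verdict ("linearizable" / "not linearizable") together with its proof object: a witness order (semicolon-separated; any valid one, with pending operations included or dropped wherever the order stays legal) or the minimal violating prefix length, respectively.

linearizable — witness: op1; op2; op3; op5; op6; op4

step 1: op1 w(17) — value 17
step 2: op2 r() → 17 — value 17
step 3: op3 w(17) — value 17
step 4: op5 w(17) — value 17
step 5: op6 w(15) — value 15
step 6: op4 r() → 15 — value 15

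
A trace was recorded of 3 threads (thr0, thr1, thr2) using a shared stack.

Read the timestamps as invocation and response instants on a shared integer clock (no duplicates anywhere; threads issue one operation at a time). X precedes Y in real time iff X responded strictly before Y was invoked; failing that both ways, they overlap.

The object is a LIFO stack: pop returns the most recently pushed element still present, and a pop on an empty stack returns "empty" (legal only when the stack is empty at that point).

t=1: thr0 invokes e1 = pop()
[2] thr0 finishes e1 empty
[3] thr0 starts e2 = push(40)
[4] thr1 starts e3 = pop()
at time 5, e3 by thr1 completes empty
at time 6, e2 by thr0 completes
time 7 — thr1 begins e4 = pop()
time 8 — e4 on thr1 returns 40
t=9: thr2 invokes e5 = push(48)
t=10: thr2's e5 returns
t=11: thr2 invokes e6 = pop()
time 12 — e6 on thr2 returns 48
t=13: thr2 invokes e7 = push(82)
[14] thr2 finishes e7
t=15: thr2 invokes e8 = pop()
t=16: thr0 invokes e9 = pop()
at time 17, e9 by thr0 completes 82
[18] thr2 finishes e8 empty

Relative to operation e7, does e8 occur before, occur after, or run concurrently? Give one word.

after

e8 spans [15,18], e7 spans [13,14]
resp(e7)=14 < inv(e8)=15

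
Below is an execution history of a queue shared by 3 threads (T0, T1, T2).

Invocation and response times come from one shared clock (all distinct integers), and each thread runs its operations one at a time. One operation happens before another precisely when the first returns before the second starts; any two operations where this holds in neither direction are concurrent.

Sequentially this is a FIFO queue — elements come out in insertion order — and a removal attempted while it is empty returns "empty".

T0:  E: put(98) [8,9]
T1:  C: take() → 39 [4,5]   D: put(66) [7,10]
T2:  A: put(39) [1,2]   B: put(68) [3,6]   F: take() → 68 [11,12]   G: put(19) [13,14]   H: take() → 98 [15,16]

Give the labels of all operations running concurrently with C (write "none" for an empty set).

concurrent with C ([4,5]): every op whose interval crosses 4..5
A [1,2]: before
B [3,6]: concurrent
D [7,10]: after
E [8,9]: after
F [11,12]: after
G [13,14]: after
H [15,16]: after

B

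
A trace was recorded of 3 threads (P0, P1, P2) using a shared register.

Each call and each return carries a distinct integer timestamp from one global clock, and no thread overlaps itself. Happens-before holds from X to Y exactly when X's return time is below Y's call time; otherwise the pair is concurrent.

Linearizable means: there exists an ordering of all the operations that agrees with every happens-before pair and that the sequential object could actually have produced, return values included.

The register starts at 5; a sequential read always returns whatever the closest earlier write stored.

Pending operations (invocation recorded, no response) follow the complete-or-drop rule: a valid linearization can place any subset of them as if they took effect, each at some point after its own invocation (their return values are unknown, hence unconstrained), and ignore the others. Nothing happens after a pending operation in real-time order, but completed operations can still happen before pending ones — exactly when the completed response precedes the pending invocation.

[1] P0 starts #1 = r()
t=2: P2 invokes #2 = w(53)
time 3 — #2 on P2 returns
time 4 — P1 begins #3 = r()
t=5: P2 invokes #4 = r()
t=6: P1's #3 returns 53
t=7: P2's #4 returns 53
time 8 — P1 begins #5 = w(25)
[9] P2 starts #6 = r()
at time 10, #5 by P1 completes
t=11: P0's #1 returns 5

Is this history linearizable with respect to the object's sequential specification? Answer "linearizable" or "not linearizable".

linearizable

witness order: #1, #2, #3, #4, #5
after step 1 (#1 r() → 5): value 5
after step 2 (#2 w(53)): value 53
after step 3 (#3 r() → 53): value 53
after step 4 (#4 r() → 53): value 53
after step 5 (#5 w(25)): value 25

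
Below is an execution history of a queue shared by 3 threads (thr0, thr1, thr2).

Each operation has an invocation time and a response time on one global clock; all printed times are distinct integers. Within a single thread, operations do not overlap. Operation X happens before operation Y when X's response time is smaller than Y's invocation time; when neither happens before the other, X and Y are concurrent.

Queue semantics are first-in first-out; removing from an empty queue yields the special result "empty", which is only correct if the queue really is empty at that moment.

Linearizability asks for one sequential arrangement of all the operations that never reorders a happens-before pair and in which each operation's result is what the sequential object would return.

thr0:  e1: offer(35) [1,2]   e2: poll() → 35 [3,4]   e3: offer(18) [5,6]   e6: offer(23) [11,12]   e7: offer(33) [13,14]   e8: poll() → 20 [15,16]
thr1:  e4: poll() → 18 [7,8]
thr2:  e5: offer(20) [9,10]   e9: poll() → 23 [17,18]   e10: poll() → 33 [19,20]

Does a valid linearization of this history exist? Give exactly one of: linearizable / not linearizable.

linearizable

a witness: e1, e2, e3, e4, e5, e6, e7, e8, e9, e10
step 1: e1 offer(35) — queue <35>
step 2: e2 poll() → 35 — queue <>
step 3: e3 offer(18) — queue <18>
step 4: e4 poll() → 18 — queue <>
step 5: e5 offer(20) — queue <20>
step 6: e6 offer(23) — queue <20,23>
step 7: e7 offer(33) — queue <20,23,33>
step 8: e8 poll() → 20 — queue <23,33>
step 9: e9 poll() → 23 — queue <33>
step 10: e10 poll() → 33 — queue <>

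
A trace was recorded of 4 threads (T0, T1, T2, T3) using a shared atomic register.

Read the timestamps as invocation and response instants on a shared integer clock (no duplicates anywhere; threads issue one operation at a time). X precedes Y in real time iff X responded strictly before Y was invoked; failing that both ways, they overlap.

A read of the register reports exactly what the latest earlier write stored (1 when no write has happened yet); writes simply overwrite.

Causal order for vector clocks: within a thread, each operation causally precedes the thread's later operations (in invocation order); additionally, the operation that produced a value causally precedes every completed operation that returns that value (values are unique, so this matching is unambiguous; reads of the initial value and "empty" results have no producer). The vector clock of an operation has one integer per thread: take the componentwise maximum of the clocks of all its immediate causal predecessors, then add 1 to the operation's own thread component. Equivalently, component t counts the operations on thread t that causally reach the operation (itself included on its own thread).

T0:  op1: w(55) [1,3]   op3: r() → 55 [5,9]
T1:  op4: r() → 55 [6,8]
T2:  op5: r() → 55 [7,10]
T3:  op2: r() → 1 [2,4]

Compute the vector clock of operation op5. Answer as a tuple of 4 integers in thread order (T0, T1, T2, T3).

op2 (invocation 2): nothing precedes it; T3's component alone gives (0, 0, 0, 1)
op1 (invocation 1): nothing precedes it; T0's component alone gives (1, 0, 0, 0)
VC(op5, invoked at 7): max of VC(op1)=(1, 0, 0, 0), then +1 on thread T2 → (1, 0, 1, 0)
VC(op4, invoked at 6): max of VC(op1)=(1, 0, 0, 0), then +1 on thread T1 → (1, 1, 0, 0)
VC(op3, invoked at 5): max of VC(op1)=(1, 0, 0, 0), then +1 on thread T0 → (2, 0, 0, 0)
target: VC(op5) = (1, 0, 1, 0)

(1, 0, 1, 0)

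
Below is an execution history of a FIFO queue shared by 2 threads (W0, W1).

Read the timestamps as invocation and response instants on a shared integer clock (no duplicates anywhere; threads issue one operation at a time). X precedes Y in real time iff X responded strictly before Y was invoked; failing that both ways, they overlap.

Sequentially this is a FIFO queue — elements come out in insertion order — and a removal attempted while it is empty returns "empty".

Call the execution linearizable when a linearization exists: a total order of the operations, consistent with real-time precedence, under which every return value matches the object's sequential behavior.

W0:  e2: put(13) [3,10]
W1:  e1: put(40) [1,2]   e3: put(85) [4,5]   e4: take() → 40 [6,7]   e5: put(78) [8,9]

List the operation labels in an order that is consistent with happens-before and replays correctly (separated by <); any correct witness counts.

e1 < e2 < e3 < e4 < e5

step 1: e1 put(40) — queue <40>
step 2: e2 put(13) — queue <40,13>
step 3: e3 put(85) — queue <40,13,85>
step 4: e4 take() → 40 — queue <13,85>
step 5: e5 put(78) — queue <13,85,78>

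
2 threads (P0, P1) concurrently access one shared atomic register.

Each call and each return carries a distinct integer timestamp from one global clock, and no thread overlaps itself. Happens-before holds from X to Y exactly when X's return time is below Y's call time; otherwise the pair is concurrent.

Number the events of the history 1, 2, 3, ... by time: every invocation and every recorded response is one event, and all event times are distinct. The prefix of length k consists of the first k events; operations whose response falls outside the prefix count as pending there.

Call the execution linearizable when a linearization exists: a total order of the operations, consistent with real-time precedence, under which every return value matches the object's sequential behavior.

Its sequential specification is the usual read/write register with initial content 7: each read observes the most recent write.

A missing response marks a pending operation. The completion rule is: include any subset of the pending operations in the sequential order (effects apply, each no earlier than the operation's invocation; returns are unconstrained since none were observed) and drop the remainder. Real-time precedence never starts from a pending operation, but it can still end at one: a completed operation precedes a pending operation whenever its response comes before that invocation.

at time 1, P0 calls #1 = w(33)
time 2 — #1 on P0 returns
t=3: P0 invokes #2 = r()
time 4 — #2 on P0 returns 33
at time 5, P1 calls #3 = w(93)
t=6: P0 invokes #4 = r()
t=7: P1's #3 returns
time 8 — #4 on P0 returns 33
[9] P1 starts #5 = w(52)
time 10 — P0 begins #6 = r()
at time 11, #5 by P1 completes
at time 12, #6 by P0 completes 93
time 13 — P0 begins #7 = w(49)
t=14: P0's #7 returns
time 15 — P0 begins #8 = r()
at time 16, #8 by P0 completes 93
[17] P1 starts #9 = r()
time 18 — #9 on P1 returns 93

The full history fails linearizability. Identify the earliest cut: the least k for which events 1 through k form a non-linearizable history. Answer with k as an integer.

events 1..15 are still linearizable — one witness is #1, #2, #4, #3, #6, #5, #7:
after step 1 (#1 w(33)): value 33
after step 2 (#2 r() → 33): value 33
after step 3 (#4 r() → 33): value 33
after step 4 (#3 w(93)): value 93
after step 5 (#6 r() → 93): value 93
after step 6 (#5 w(52)): value 52
after step 7 (#7 w(49)): value 49
at event 16 (#8's time-16 response) nothing linearizes any more
for example #1, #2, #3, #4, #5, #6, #7, #8 fails at step 4: #4 r() → 33 is not legal there
for example #1, #2, #3, #4, #6, #5, #7, #8 fails at step 4: #4 r() → 33 is not legal there

16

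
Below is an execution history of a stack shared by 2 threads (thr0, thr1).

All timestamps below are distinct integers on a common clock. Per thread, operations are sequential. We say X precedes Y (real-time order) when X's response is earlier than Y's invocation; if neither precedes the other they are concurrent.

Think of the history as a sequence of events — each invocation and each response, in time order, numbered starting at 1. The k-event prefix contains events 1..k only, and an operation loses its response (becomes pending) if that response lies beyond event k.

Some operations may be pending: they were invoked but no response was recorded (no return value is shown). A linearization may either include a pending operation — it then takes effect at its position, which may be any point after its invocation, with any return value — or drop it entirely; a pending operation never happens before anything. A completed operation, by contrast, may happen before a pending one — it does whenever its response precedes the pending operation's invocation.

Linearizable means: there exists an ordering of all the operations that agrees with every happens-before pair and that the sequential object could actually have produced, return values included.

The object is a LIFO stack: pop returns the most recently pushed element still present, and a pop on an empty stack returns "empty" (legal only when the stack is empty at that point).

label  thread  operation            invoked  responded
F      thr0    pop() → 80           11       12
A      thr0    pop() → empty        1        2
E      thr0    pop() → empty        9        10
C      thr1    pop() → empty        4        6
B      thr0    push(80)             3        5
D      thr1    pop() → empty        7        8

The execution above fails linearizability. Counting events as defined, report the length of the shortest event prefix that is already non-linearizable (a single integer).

8

events 1..7 are linearizable; a witness order is A, C, B:
after step 1 (A pop() → empty): stack <>
after step 2 (C pop() → empty): stack <>
after step 3 (B push(80)): stack <80>
with event 8 included (D responding at time 8), all real-time-consistent orders fail
take A, B, C, D: step 3 already fails, because C pop() → empty cannot occur there
take A, C, B, D: step 4 already fails, because D pop() → empty cannot occur there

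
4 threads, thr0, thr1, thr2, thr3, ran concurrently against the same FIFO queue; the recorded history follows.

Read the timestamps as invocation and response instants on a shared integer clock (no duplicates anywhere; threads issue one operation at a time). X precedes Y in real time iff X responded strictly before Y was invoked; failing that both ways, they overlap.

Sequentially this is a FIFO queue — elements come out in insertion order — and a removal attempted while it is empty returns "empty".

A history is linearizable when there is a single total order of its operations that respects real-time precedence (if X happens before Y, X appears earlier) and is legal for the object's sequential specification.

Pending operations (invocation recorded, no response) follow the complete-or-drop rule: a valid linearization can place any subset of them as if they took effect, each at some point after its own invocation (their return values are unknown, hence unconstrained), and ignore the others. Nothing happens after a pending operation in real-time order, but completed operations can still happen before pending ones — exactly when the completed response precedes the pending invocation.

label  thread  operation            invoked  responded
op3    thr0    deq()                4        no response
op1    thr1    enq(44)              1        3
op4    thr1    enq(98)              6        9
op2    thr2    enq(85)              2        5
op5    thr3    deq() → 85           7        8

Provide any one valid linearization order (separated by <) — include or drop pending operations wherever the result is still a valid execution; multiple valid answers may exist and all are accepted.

after step 1 (op1 enq(44)): queue <44>
after step 2 (op2 enq(85)): queue <44,85>
after step 3 (op3 deq() (pending, included)): queue <85>
after step 4 (op4 enq(98)): queue <85,98>
after step 5 (op5 deq() → 85): queue <98>

op1 < op2 < op3 < op4 < op5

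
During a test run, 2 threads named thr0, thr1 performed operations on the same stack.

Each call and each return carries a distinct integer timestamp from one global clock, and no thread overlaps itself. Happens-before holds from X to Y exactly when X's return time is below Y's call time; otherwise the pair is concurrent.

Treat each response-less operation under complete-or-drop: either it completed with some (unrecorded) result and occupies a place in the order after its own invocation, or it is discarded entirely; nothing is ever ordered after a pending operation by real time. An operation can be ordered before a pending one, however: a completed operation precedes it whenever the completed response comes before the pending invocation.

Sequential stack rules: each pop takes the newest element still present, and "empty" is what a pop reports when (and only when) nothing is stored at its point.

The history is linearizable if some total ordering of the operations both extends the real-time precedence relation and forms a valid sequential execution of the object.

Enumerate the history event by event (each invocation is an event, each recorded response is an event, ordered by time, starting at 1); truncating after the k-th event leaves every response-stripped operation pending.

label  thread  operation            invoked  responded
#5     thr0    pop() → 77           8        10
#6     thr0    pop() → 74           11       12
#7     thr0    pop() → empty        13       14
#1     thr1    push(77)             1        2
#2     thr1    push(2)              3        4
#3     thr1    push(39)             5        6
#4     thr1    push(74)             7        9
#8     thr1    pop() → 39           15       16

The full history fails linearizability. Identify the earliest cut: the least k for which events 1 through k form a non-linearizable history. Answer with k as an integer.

events 1..9 are linearizable, e.g. via #1, #2, #3, #4:
step 1: #1 push(77) — stack <77>
step 2: #2 push(2) — stack <77,2>
step 3: #3 push(39) — stack <77,2,39>
step 4: #4 push(74) — stack <77,2,39,74>
with event 10 included (#5 responding at time 10), all real-time-consistent orders fail
one such order, #1, #2, #3, #4, #5, breaks at step 5 where #5 pop() → 77 is illegal
one such order, #1, #2, #3, #5, #4, breaks at step 4 where #5 pop() → 77 is illegal

10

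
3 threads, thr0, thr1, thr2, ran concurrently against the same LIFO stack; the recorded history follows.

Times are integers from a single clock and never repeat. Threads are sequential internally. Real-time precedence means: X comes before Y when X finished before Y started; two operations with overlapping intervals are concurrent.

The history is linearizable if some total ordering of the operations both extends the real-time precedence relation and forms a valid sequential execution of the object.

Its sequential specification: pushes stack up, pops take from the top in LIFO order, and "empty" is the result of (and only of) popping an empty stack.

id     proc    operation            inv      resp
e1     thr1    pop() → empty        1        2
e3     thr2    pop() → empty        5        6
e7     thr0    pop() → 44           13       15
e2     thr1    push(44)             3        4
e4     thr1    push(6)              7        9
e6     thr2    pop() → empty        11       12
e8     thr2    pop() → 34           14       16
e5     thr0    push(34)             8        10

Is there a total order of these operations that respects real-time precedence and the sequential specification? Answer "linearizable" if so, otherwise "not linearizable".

not linearizable

cut after 5 events: linearizable; cut after 6 events (e3 responds, time 6): not linearizable
exhaustive check: the 3 completed LIFO stack ops admit one real-time order; illegal
for example e1, e2, e3 fails at step 3: e3 pop() → empty is not legal there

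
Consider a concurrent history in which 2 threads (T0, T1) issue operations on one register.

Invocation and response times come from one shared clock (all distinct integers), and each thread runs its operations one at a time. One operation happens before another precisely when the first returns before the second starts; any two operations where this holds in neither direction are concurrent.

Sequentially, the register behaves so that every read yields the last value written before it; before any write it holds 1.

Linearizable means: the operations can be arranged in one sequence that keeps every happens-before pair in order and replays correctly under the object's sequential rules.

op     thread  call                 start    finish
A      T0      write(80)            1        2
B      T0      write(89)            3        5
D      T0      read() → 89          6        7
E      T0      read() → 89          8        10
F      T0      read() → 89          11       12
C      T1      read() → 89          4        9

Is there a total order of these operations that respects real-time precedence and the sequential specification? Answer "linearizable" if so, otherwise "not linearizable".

linearizable

witness order: A, B, C, D, E, F
step 1: A write(80) — value 80
step 2: B write(89) — value 89
step 3: C read() → 89 — value 89
step 4: D read() → 89 — value 89
step 5: E read() → 89 — value 89
step 6: F read() → 89 — value 89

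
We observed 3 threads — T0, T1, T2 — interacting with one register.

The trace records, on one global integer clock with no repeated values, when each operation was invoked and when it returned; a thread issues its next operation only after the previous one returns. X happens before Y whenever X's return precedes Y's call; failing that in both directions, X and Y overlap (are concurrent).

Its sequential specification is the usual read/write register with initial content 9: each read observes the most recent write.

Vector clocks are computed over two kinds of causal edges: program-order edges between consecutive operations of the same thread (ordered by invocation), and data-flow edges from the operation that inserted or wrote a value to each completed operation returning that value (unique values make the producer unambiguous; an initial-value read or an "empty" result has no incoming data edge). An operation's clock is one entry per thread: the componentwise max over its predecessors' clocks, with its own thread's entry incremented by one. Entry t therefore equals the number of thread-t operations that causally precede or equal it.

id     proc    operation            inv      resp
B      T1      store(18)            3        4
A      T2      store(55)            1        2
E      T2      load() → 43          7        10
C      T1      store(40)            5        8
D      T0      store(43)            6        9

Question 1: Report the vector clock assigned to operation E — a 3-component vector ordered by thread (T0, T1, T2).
(1, 0, 2)

A, invoked 1, has no incoming edges; only T2's bump applies → (0, 0, 1)
B, invoked 3, has no incoming edges; only T1's bump applies → (0, 1, 0)
D, invoked 6, has no incoming edges; only T0's bump applies → (1, 0, 0)
merge at C (invoked 5): VC(B)=(0, 1, 0), own-thread bump on T1 → (0, 2, 0)
merge at E (invoked 7): VC(A)=(0, 0, 1), VC(D)=(1, 0, 0), own-thread bump on T2 → (1, 0, 2)
target: VC(E) = (1, 0, 2)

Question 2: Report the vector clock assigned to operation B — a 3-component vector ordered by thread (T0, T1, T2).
(0, 1, 0)

A (invocation 1): nothing precedes it; T2's component alone gives (0, 0, 1)
B (invocation 3): nothing precedes it; T1's component alone gives (0, 1, 0)
D (invocation 6): nothing precedes it; T0's component alone gives (1, 0, 0)
invoked at 5, C merges VC(B)=(0, 1, 0) and bumps T1's slot → (0, 2, 0)
invoked at 7, E merges VC(A)=(0, 0, 1), VC(D)=(1, 0, 0) and bumps T2's slot → (1, 0, 2)
target: VC(B) = (0, 1, 0)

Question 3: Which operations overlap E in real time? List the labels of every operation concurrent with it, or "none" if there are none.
C, D

E runs from 7 to 10; window-overlapping ops are concurrent
A [1,2]: before
B [3,4]: before
C [5,8]: concurrent
D [6,9]: concurrent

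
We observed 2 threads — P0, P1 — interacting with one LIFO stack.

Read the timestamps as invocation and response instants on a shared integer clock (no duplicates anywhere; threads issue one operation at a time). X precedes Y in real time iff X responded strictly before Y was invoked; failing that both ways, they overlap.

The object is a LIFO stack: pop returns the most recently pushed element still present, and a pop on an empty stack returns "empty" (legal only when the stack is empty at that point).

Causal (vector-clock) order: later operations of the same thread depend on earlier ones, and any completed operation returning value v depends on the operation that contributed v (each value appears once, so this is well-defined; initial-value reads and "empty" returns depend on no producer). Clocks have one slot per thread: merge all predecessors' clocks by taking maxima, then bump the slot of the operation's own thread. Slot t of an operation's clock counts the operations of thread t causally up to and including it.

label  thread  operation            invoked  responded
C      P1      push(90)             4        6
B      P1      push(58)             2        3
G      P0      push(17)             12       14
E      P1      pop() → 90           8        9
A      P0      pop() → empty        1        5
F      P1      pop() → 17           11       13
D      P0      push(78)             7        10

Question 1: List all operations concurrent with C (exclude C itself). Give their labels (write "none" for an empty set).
concurrent with C ([4,6]): every op whose interval crosses 4..6
A [1,5]: concurrent
B [2,3]: before
D [7,10]: after
E [8,9]: after
F [11,13]: after
G [12,14]: after

A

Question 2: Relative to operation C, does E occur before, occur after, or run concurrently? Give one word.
E spans [8,9], C spans [4,6]
resp(C)=6 < inv(E)=8

after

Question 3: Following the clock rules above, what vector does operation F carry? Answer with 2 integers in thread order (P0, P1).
invoked at 2, B has no predecessors; its own P1 bump gives (0, 1)
invoked at 1, A has no predecessors; its own P0 bump gives (1, 0)
from VC(B)=(0, 1), C (invoked 4) maxes components and bumps P1 → (0, 2)
from VC(A)=(1, 0), D (invoked 7) maxes components and bumps P0 → (2, 0)
from VC(C)=(0, 2), E (invoked 8) maxes components and bumps P1 → (0, 3)
from VC(D)=(2, 0), G (invoked 12) maxes components and bumps P0 → (3, 0)
from VC(E)=(0, 3), VC(G)=(3, 0), F (invoked 11) maxes components and bumps P1 → (3, 4)
target: VC(F) = (3, 4)

(3, 4)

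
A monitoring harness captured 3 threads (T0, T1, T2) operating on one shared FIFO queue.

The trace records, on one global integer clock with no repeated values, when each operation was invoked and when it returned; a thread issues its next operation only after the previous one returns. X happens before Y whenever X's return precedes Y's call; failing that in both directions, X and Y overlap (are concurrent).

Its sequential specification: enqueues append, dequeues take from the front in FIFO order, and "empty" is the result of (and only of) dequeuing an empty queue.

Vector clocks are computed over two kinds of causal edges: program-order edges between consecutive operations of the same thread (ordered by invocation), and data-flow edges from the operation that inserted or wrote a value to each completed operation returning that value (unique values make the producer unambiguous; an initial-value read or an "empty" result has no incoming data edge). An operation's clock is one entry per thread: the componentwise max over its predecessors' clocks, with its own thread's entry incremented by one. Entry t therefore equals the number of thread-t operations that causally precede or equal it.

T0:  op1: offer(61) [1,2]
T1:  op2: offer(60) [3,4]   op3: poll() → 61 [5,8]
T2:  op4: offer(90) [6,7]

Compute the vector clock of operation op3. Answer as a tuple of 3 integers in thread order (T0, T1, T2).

op4, invoked 6, has no incoming edges; only T2's bump applies → (0, 0, 1)
op2, invoked 3, has no incoming edges; only T1's bump applies → (0, 1, 0)
op1, invoked 1, has no incoming edges; only T0's bump applies → (1, 0, 0)
VC(op3, invoked at 5): max of VC(op1)=(1, 0, 0), VC(op2)=(0, 1, 0), then +1 on thread T1 → (1, 2, 0)
target: VC(op3) = (1, 2, 0)

(1, 2, 0)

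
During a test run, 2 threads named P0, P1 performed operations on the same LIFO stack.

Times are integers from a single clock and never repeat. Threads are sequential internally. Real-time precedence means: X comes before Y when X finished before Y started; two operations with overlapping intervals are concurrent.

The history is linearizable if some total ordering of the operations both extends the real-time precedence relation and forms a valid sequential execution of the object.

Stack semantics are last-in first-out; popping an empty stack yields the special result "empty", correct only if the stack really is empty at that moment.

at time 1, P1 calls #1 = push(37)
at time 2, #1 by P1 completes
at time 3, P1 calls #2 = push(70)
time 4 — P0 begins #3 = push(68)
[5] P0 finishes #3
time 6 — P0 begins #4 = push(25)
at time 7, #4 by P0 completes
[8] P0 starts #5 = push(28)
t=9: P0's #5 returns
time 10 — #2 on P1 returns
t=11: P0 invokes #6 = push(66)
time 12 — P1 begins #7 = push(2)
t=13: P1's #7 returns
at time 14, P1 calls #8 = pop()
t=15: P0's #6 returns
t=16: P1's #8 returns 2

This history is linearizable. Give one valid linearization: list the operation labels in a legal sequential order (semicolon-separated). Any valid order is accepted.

1. #1 push(37), leaving stack <37>
2. #2 push(70), leaving stack <37,70>
3. #3 push(68), leaving stack <37,70,68>
4. #4 push(25), leaving stack <37,70,68,25>
5. #5 push(28), leaving stack <37,70,68,25,28>
6. #6 push(66), leaving stack <37,70,68,25,28,66>
7. #7 push(2), leaving stack <37,70,68,25,28,66,2>
8. #8 pop() → 2, leaving stack <37,70,68,25,28,66>

#1; #2; #3; #4; #5; #6; #7; #8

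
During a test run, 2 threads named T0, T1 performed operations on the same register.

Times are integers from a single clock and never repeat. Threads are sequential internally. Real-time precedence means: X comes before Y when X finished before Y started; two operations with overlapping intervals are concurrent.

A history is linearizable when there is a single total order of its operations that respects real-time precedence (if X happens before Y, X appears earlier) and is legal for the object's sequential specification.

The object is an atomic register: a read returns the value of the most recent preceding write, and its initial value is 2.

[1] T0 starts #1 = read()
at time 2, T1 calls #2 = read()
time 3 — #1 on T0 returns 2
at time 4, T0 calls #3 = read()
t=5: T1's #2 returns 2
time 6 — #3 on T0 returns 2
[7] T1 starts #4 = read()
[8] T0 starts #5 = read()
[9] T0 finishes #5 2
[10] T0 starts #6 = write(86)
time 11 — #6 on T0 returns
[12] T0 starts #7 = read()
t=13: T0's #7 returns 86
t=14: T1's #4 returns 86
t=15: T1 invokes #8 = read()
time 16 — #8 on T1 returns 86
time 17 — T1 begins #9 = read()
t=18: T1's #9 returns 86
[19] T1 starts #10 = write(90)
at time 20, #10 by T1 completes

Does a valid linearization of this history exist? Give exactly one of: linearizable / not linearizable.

a witness: #1, #2, #3, #5, #6, #4, #7, #8, #9, #10
1. #1 read() → 2, leaving value 2
2. #2 read() → 2, leaving value 2
3. #3 read() → 2, leaving value 2
4. #5 read() → 2, leaving value 2
5. #6 write(86), leaving value 86
6. #4 read() → 86, leaving value 86
7. #7 read() → 86, leaving value 86
8. #8 read() → 86, leaving value 86
9. #9 read() → 86, leaving value 86
10. #10 write(90), leaving value 90

linearizable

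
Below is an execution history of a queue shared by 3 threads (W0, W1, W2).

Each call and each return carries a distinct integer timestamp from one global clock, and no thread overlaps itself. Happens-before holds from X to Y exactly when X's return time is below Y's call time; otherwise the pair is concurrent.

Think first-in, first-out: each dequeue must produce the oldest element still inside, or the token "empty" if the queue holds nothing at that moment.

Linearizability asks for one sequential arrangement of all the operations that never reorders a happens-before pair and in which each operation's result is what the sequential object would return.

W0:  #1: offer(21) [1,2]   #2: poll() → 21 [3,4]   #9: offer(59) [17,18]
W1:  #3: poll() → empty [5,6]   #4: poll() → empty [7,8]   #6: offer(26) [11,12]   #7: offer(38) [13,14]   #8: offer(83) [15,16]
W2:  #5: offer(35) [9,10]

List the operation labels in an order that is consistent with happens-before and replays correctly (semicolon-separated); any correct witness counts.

step 1: #1 offer(21) — queue <21>
step 2: #2 poll() → 21 — queue <>
step 3: #3 poll() → empty — queue <>
step 4: #4 poll() → empty — queue <>
step 5: #5 offer(35) — queue <35>
step 6: #6 offer(26) — queue <35,26>
step 7: #7 offer(38) — queue <35,26,38>
step 8: #8 offer(83) — queue <35,26,38,83>
step 9: #9 offer(59) — queue <35,26,38,83,59>

#1; #2; #3; #4; #5; #6; #7; #8; #9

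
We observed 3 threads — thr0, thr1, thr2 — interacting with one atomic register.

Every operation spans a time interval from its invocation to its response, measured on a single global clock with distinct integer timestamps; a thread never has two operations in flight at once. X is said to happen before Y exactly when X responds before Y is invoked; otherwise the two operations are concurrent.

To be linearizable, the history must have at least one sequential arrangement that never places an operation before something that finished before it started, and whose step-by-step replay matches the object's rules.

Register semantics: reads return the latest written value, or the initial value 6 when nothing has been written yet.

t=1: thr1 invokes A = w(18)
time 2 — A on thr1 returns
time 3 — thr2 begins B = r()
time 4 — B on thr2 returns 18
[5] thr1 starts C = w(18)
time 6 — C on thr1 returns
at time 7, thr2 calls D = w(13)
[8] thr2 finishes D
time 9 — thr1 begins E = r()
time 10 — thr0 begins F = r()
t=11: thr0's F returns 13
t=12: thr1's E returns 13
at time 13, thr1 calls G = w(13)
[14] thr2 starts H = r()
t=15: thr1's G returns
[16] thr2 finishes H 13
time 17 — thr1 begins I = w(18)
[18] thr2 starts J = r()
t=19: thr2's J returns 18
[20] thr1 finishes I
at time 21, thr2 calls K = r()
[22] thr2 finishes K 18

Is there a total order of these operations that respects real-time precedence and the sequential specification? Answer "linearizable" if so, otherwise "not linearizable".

linearizable

witness order: A, B, C, D, E, F, G, H, I, J, K
1. A w(18), leaving value 18
2. B r() → 18, leaving value 18
3. C w(18), leaving value 18
4. D w(13), leaving value 13
5. E r() → 13, leaving value 13
6. F r() → 13, leaving value 13
7. G w(13), leaving value 13
8. H r() → 13, leaving value 13
9. I w(18), leaving value 18
10. J r() → 18, leaving value 18
11. K r() → 18, leaving value 18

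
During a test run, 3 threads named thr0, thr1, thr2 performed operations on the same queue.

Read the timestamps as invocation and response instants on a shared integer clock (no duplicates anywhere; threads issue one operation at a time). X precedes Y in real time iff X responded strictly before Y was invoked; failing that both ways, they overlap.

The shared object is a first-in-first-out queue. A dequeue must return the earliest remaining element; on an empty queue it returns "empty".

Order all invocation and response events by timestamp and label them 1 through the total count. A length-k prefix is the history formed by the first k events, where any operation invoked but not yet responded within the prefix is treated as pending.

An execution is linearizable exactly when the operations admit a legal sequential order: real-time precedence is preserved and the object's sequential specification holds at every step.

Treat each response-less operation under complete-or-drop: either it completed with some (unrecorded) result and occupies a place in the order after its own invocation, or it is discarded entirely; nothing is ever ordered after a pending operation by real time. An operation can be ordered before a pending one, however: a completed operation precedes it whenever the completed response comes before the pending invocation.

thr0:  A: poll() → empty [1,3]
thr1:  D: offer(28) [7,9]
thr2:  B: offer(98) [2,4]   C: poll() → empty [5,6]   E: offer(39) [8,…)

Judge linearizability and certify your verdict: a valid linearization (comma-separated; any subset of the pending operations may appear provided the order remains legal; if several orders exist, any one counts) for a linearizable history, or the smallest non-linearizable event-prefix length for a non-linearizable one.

not linearizable — minimal violating prefix: 6 events

through event 5 a valid linearization exists; event 6 (C responding at time 6) ends that
no legal order exists: 2 real-time-consistent candidates over 3 completed queue operations, all rejected
sample order A, B, C stalls at step 3 — C poll() → empty has no legal effect
sample order B, A, C stalls at step 2 — A poll() → empty has no legal effect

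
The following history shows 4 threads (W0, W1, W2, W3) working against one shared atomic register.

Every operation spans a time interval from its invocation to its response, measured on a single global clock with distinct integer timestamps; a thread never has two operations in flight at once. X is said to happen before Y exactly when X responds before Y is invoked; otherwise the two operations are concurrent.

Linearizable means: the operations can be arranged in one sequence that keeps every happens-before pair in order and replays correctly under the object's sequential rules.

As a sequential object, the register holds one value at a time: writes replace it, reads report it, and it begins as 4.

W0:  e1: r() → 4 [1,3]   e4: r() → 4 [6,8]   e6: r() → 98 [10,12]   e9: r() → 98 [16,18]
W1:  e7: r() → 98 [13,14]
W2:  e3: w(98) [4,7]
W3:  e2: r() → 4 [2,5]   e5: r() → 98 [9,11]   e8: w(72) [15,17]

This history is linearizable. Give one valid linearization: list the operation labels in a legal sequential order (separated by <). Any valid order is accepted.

e1 < e2 < e4 < e3 < e5 < e6 < e7 < e9 < e8

step 1: e1 r() → 4 — value 4
step 2: e2 r() → 4 — value 4
step 3: e4 r() → 4 — value 4
step 4: e3 w(98) — value 98
step 5: e5 r() → 98 — value 98
step 6: e6 r() → 98 — value 98
step 7: e7 r() → 98 — value 98
step 8: e9 r() → 98 — value 98
step 9: e8 w(72) — value 72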